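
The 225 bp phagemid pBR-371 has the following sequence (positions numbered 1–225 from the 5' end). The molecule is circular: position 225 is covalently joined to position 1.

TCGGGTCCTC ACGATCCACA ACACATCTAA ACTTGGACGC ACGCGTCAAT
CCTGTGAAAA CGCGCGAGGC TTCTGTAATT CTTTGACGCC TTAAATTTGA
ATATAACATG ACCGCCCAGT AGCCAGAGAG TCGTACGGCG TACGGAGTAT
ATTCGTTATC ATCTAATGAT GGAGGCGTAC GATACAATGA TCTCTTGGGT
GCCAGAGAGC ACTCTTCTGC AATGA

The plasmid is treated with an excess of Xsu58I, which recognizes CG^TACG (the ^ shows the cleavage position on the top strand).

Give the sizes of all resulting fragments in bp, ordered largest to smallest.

Xsu58I sites (CGTACG) start at positions 132, 139, 176.
Xsu58I cuts after base 2 of each site, so after positions 133, 140, 177.
Circular molecule, 3 cuts → 3 fragments:
  134–140 → 7 bp
  141–177 → 37 bp
  178–225 then 1–133 → 48 + 133 = 181 bp
Sorted largest to smallest: 181, 37, 7 bp.

181, 37, 7 bp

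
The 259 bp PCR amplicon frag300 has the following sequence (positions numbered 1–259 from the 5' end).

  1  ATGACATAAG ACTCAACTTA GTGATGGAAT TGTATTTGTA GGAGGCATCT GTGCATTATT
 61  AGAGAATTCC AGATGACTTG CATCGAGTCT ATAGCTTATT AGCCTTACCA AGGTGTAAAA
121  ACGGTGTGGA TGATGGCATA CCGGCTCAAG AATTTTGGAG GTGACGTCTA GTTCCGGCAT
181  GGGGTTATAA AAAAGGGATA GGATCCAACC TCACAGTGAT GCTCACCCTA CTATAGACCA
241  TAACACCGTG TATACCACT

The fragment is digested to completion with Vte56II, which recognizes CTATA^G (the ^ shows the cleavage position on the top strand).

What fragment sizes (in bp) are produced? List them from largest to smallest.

Vte56II sites (CTATAG) start at positions 89, 231.
Vte56II cuts after base 5 of each site (before the last base), so after positions 93, 235.
Linear molecule, 2 cuts → 3 fragments:
  1–93 → 93 bp
  94–235 → 142 bp
  236–259 → 24 bp
Sorted largest to smallest: 142, 93, 24 bp.

142, 93, 24 bp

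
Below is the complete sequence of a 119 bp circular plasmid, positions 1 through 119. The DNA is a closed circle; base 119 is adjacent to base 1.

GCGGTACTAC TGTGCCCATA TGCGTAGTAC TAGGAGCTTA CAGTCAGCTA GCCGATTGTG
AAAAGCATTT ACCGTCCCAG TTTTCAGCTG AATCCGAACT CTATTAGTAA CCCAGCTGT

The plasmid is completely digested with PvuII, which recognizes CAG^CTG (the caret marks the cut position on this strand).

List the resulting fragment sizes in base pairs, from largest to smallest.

PvuII sites (CAGCTG) start at positions 85, 113.
PvuII cuts after base 3 of each site, so after positions 87, 115.
Circular molecule, 2 cuts → 2 fragments:
  88–115 → 28 bp
  116–119 then 1–87 → 4 + 87 = 91 bp
Sorted largest to smallest: 91, 28 bp.

91, 28 bp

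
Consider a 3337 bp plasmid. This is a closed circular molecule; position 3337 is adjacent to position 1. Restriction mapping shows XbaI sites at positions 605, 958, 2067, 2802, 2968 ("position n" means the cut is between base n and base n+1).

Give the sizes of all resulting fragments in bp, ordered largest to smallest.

Circular molecule, 5 cuts → 5 fragments:
  958 − 605 = 353 bp
  2067 − 958 = 1109 bp
  2802 − 2067 = 735 bp
  2968 − 2802 = 166 bp
  wrap: 3337 − 2968 + 605 = 974 bp
Sorted largest to smallest: 1109, 974, 735, 353, 166 bp.

1109, 974, 735, 353, 166 bp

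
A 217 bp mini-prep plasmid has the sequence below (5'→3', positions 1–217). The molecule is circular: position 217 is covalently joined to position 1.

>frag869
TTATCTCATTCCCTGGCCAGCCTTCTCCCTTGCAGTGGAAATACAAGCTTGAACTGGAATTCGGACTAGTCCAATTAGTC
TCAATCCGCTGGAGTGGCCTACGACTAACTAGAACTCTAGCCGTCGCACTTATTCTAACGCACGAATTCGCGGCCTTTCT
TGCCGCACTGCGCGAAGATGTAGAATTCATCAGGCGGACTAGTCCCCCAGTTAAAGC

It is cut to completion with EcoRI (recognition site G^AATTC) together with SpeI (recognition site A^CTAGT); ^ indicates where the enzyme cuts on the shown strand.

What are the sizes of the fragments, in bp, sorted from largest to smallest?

79, 76, 39, 15, 8 bp

EcoRI sites (GAATTC) start at positions 57, 144, 183.
EcoRI cuts after the first base of each site, so after positions 57, 144, 183.
SpeI sites (ACTAGT) start at positions 65, 198.
SpeI cuts after the first base of each site, so after positions 65, 198.
Combined cut positions: 57, 65, 144, 183, 198.
Circular molecule, 5 cuts → 5 fragments:
  58–65 → 8 bp
  66–144 → 79 bp
  145–183 → 39 bp
  184–198 → 15 bp
  199–217 then 1–57 → 19 + 57 = 76 bp
Sorted largest to smallest: 79, 76, 39, 15, 8 bp.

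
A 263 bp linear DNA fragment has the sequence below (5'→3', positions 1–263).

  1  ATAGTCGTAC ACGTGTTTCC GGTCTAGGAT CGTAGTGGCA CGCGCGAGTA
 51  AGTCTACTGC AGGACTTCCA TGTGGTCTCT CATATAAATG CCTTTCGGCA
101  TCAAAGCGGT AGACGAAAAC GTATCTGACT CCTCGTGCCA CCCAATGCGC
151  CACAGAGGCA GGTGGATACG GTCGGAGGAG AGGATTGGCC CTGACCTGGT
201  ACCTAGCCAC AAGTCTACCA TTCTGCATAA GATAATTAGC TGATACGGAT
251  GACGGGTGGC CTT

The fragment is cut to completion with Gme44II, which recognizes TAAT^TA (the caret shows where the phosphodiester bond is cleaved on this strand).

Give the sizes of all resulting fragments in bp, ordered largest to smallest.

The Gme44II site (TAATTA) starts at position 233.
Gme44II cuts after base 4 of each site, so after position 236.
Linear molecule, 1 cut → 2 fragments:
  1–236 → 236 bp
  237–263 → 27 bp
Sorted largest to smallest: 236, 27 bp.

236, 27 bp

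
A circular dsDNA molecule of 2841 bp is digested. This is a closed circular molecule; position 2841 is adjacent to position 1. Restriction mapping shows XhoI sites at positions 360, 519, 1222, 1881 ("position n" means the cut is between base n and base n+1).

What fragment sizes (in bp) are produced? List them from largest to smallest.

1320, 703, 659, 159 bp

Circular molecule, 4 cuts → 4 fragments:
  519 − 360 = 159 bp
  1222 − 519 = 703 bp
  1881 − 1222 = 659 bp
  wrap: 2841 − 1881 + 360 = 1320 bp
Sorted largest to smallest: 1320, 703, 659, 159 bp.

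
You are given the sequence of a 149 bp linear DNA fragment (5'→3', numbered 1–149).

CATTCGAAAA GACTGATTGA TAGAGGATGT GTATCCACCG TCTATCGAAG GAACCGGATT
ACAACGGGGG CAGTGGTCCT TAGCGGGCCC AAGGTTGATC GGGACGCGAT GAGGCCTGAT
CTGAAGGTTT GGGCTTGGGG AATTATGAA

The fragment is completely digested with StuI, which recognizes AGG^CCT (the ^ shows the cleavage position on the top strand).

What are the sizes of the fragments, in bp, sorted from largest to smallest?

The StuI site (AGGCCT) starts at position 112.
StuI cuts after base 3 of each site, so after position 114.
Linear molecule, 1 cut → 2 fragments:
  1–114 → 114 bp
  115–149 → 35 bp
Sorted largest to smallest: 114, 35 bp.

114, 35 bp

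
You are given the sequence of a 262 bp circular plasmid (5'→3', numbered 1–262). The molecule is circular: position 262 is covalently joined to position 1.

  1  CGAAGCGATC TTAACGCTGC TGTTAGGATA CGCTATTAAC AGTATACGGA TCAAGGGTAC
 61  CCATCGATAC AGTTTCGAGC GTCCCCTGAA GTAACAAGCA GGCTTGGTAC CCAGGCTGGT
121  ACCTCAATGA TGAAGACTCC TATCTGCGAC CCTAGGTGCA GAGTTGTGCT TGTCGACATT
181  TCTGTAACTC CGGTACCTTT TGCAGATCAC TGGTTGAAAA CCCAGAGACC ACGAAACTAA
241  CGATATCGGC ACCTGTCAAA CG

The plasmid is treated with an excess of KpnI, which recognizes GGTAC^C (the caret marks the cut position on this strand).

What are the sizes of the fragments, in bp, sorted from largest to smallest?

KpnI sites (GGTACC) start at positions 56, 106, 118, 192.
KpnI cuts after base 5 of each site (before the last base), so after positions 60, 110, 122, 196.
Circular molecule, 4 cuts → 4 fragments:
  61–110 → 50 bp
  111–122 → 12 bp
  123–196 → 74 bp
  197–262 then 1–60 → 66 + 60 = 126 bp
Sorted largest to smallest: 126, 74, 50, 12 bp.

126, 74, 50, 12 bp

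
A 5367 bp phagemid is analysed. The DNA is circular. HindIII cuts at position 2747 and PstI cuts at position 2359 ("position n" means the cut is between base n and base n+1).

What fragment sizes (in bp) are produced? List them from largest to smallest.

Combined cut positions (sorted): 2359, 2747.
Circular molecule, 2 cuts → 2 fragments:
  2747 − 2359 = 388 bp
  wrap: 5367 − 2747 + 2359 = 4979 bp
Sorted largest to smallest: 4979, 388 bp.

4979, 388 bp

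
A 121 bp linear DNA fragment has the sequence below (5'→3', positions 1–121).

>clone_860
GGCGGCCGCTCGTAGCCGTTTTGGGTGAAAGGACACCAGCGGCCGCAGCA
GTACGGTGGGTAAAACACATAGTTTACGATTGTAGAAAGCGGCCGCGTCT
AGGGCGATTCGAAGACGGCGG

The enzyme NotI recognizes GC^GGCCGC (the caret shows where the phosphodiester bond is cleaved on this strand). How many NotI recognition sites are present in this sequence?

GCGGCCGC occurs starting at positions 2, 39, 89.
NotI cuts at 3 sites.

3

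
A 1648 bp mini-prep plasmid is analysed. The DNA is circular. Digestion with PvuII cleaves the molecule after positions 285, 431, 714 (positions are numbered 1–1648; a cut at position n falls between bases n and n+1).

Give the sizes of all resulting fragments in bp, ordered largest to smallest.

1219, 283, 146 bp

Circular molecule, 3 cuts → 3 fragments:
  431 − 285 = 146 bp
  714 − 431 = 283 bp
  wrap: 1648 − 714 + 285 = 1219 bp
Sorted largest to smallest: 1219, 283, 146 bp.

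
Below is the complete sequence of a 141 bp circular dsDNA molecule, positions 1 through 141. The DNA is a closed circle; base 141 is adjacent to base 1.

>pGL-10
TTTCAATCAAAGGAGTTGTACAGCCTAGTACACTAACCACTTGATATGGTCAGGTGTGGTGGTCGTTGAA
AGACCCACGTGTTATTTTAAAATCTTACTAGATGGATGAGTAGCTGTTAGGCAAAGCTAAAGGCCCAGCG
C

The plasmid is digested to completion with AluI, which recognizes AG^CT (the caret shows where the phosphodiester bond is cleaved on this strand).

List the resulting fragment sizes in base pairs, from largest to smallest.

128, 13 bp

AluI sites (AGCT) start at positions 112, 125.
AluI cuts after base 2 of each site, so after positions 113, 126.
Circular molecule, 2 cuts → 2 fragments:
  114–126 → 13 bp
  127–141 then 1–113 → 15 + 113 = 128 bp
Sorted largest to smallest: 128, 13 bp.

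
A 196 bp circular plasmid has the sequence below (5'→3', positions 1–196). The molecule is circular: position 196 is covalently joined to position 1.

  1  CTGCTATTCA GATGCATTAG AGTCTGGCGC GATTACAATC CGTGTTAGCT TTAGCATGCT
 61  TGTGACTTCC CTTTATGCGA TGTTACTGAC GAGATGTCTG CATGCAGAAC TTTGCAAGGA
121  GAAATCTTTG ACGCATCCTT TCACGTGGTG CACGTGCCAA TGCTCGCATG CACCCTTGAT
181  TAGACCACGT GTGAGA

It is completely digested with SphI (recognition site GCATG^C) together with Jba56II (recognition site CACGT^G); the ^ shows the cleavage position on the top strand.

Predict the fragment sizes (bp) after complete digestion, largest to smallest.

SphI sites (GCATGC) start at positions 54, 100, 166.
SphI cuts after base 5 of each site (before the last base), so after positions 58, 104, 170.
Jba56II sites (CACGTG) start at positions 142, 151, 186.
Jba56II cuts after base 5 of each site (before the last base), so after positions 146, 155, 190.
Combined cut positions: 58, 104, 146, 155, 170, 190.
Circular molecule, 6 cuts → 6 fragments:
  59–104 → 46 bp
  105–146 → 42 bp
  147–155 → 9 bp
  156–170 → 15 bp
  171–190 → 20 bp
  191–196 then 1–58 → 6 + 58 = 64 bp
Sorted largest to smallest: 64, 46, 42, 20, 15, 9 bp.

64, 46, 42, 20, 15, 9 bp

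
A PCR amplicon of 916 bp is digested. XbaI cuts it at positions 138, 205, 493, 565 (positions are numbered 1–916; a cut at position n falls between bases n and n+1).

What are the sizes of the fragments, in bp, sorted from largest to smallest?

Linear molecule, 4 cuts → 5 fragments:
  138 − 0 = 138 bp
  205 − 138 = 67 bp
  493 − 205 = 288 bp
  565 − 493 = 72 bp
  916 − 565 = 351 bp
Sorted largest to smallest: 351, 288, 138, 72, 67 bp.

351, 288, 138, 72, 67 bp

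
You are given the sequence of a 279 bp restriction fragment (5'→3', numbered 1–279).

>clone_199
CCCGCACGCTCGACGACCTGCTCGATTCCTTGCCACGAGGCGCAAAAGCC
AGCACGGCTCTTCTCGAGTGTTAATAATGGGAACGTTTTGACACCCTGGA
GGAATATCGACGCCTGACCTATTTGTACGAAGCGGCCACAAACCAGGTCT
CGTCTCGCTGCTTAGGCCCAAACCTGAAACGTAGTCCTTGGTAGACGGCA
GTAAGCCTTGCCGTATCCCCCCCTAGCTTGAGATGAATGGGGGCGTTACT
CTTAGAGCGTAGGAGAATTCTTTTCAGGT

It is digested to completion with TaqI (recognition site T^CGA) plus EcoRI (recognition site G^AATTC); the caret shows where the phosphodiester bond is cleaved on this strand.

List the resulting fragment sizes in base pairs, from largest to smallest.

158, 43, 42, 14, 12, 10 bp

TaqI sites (TCGA) start at positions 10, 22, 64, 107.
TaqI cuts after the first base of each site, so after positions 10, 22, 64, 107.
The EcoRI site (GAATTC) starts at position 265.
EcoRI cuts after the first base of each site, so after position 265.
Combined cut positions: 10, 22, 64, 107, 265.
Linear molecule, 5 cuts → 6 fragments:
  1–10 → 10 bp
  11–22 → 12 bp
  23–64 → 42 bp
  65–107 → 43 bp
  108–265 → 158 bp
  266–279 → 14 bp
Sorted largest to smallest: 158, 43, 42, 14, 12, 10 bp.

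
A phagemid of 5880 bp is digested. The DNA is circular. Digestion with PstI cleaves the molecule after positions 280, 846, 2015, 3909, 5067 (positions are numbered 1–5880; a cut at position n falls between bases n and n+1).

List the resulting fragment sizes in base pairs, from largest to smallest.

Circular molecule, 5 cuts → 5 fragments:
  846 − 280 = 566 bp
  2015 − 846 = 1169 bp
  3909 − 2015 = 1894 bp
  5067 − 3909 = 1158 bp
  wrap: 5880 − 5067 + 280 = 1093 bp
Sorted largest to smallest: 1894, 1169, 1158, 1093, 566 bp.

1894, 1169, 1158, 1093, 566 bp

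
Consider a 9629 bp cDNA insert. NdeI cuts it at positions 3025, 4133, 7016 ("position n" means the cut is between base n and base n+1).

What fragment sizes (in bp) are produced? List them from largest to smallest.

3025, 2883, 2613, 1108 bp

Linear molecule, 3 cuts → 4 fragments:
  3025 − 0 = 3025 bp
  4133 − 3025 = 1108 bp
  7016 − 4133 = 2883 bp
  9629 − 7016 = 2613 bp
Sorted largest to smallest: 3025, 2883, 2613, 1108 bp.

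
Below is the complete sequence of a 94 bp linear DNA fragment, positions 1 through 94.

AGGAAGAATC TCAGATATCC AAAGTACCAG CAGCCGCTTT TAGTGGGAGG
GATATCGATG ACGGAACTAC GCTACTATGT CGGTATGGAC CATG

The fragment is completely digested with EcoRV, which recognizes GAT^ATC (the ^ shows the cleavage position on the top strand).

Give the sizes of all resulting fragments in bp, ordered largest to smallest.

41, 37, 16 bp

EcoRV sites (GATATC) start at positions 14, 51.
EcoRV cuts after base 3 of each site, so after positions 16, 53.
Linear molecule, 2 cuts → 3 fragments:
  1–16 → 16 bp
  17–53 → 37 bp
  54–94 → 41 bp
Sorted largest to smallest: 41, 37, 16 bp.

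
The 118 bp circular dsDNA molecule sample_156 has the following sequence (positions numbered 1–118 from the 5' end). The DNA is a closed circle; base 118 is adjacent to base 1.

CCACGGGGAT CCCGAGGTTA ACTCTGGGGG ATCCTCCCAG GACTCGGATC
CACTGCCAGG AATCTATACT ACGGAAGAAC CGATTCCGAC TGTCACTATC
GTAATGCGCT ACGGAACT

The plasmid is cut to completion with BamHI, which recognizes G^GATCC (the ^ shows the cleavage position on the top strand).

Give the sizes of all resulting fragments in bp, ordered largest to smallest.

79, 22, 17 bp

BamHI sites (GGATCC) start at positions 7, 29, 46.
BamHI cuts after the first base of each site, so after positions 7, 29, 46.
Circular molecule, 3 cuts → 3 fragments:
  8–29 → 22 bp
  30–46 → 17 bp
  47–118 then 1–7 → 72 + 7 = 79 bp
Sorted largest to smallest: 79, 22, 17 bp.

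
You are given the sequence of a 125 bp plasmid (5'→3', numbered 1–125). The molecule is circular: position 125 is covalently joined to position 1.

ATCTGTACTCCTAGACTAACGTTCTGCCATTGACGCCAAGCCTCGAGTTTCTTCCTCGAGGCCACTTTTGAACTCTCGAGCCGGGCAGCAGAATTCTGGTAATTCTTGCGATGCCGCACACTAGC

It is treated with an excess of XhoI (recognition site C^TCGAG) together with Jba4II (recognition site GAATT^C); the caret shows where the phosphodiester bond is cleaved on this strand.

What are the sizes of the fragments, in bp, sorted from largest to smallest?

XhoI sites (CTCGAG) start at positions 42, 55, 75.
XhoI cuts after the first base of each site, so after positions 42, 55, 75.
The Jba4II site (GAATTC) starts at position 91.
Jba4II cuts after base 5 of each site (before the last base), so after position 95.
Combined cut positions: 42, 55, 75, 95.
Circular molecule, 4 cuts → 4 fragments:
  43–55 → 13 bp
  56–75 → 20 bp
  76–95 → 20 bp
  96–125 then 1–42 → 30 + 42 = 72 bp
Sorted largest to smallest: 72, 20, 20, 13 bp.

72, 20, 20, 13 bp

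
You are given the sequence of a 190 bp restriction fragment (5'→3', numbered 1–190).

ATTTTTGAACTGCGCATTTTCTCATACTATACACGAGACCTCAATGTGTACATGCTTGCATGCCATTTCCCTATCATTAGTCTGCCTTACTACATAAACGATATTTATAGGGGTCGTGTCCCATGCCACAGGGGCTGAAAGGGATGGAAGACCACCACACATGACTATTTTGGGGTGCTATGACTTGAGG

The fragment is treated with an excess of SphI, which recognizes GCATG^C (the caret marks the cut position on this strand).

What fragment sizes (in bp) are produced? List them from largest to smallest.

128, 62 bp

The SphI site (GCATGC) starts at position 58.
SphI cuts after base 5 of each site (before the last base), so after position 62.
Linear molecule, 1 cut → 2 fragments:
  1–62 → 62 bp
  63–190 → 128 bp
Sorted largest to smallest: 128, 62 bp.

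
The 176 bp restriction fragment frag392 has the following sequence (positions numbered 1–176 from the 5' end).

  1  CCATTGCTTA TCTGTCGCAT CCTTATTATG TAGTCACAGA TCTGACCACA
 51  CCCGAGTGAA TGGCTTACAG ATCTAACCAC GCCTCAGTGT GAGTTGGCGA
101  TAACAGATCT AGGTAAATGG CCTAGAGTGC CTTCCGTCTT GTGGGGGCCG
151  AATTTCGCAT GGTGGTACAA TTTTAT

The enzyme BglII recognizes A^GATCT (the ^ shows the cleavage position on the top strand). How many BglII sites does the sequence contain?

3

AGATCT occurs starting at positions 38, 69, 105.
BglII cuts at 3 sites.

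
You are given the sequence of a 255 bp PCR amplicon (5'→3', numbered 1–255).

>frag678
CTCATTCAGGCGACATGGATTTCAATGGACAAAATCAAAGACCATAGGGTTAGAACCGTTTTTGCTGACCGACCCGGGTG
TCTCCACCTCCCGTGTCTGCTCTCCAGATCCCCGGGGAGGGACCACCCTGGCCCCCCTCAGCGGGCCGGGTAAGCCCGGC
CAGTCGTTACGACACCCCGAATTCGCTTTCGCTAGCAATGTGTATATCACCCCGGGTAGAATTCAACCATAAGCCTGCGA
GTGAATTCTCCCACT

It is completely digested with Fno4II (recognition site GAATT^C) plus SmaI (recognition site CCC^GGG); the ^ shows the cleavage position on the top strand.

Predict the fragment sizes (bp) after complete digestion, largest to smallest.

Fno4II sites (GAATTC) start at positions 179, 219, 243.
Fno4II cuts after base 5 of each site (before the last base), so after positions 183, 223, 247.
SmaI sites (CCCGGG) start at positions 73, 111, 211.
SmaI cuts after base 3 of each site, so after positions 75, 113, 213.
Combined cut positions: 75, 113, 183, 213, 223, 247.
Linear molecule, 6 cuts → 7 fragments:
  1–75 → 75 bp
  76–113 → 38 bp
  114–183 → 70 bp
  184–213 → 30 bp
  214–223 → 10 bp
  224–247 → 24 bp
  248–255 → 8 bp
Sorted largest to smallest: 75, 70, 38, 30, 24, 10, 8 bp.

75, 70, 38, 30, 24, 10, 8 bp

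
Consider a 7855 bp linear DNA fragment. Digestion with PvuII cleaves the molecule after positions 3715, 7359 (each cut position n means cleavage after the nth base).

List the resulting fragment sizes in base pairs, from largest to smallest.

3715, 3644, 496 bp

Linear molecule, 2 cuts → 3 fragments:
  3715 − 0 = 3715 bp
  7359 − 3715 = 3644 bp
  7855 − 7359 = 496 bp
Sorted largest to smallest: 3715, 3644, 496 bp.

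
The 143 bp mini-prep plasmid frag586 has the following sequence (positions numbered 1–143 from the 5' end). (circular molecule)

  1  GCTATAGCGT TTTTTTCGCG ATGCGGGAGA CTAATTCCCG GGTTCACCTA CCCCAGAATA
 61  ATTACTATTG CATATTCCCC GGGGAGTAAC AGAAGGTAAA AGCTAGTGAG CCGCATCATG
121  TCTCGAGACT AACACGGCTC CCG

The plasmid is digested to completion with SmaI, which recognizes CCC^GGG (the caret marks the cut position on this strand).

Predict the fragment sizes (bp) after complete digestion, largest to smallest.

SmaI sites (CCCGGG) start at positions 37, 78.
SmaI cuts after base 3 of each site, so after positions 39, 80.
Circular molecule, 2 cuts → 2 fragments:
  40–80 → 41 bp
  81–143 then 1–39 → 63 + 39 = 102 bp
Sorted largest to smallest: 102, 41 bp.

102, 41 bp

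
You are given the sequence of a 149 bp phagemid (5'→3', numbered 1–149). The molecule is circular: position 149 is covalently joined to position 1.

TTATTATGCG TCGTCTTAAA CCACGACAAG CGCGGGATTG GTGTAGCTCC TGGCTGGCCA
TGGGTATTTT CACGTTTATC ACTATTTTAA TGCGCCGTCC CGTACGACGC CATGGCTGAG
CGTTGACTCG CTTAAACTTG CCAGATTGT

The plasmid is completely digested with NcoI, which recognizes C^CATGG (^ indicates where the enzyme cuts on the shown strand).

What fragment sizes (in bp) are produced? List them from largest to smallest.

97, 52 bp

NcoI sites (CCATGG) start at positions 58, 110.
NcoI cuts after the first base of each site, so after positions 58, 110.
Circular molecule, 2 cuts → 2 fragments:
  59–110 → 52 bp
  111–149 then 1–58 → 39 + 58 = 97 bp
Sorted largest to smallest: 97, 52 bp.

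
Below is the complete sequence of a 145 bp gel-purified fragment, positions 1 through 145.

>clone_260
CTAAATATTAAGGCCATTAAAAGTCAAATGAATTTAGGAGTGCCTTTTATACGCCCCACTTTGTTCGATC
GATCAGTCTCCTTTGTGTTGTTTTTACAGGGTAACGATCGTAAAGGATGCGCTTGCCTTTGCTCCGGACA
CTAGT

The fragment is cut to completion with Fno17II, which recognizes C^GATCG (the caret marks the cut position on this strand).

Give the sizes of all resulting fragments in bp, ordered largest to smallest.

Fno17II sites (CGATCG) start at positions 66, 105.
Fno17II cuts after the first base of each site, so after positions 66, 105.
Linear molecule, 2 cuts → 3 fragments:
  1–66 → 66 bp
  67–105 → 39 bp
  106–145 → 40 bp
Sorted largest to smallest: 66, 40, 39 bp.

66, 40, 39 bp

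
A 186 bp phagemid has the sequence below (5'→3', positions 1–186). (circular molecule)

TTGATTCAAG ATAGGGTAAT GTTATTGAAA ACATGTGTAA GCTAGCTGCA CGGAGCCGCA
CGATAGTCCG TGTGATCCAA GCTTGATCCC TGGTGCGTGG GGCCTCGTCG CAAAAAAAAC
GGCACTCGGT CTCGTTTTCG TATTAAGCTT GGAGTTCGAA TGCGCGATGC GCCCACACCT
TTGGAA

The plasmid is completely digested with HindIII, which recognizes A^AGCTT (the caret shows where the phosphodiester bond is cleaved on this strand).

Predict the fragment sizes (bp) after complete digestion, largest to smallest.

HindIII sites (AAGCTT) start at positions 79, 145.
HindIII cuts after the first base of each site, so after positions 79, 145.
Circular molecule, 2 cuts → 2 fragments:
  80–145 → 66 bp
  146–186 then 1–79 → 41 + 79 = 120 bp
Sorted largest to smallest: 120, 66 bp.

120, 66 bp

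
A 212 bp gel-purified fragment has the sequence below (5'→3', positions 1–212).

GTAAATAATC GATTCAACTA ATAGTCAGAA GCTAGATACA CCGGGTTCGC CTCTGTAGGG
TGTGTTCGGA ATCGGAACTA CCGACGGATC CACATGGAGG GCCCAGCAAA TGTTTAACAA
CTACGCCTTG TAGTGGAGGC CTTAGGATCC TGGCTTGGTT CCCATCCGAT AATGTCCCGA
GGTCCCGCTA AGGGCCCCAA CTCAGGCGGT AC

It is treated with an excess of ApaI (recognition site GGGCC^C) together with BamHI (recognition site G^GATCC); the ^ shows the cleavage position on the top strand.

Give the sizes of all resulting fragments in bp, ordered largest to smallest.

86, 51, 42, 17, 16 bp

ApaI sites (GGGCCC) start at positions 99, 192.
ApaI cuts after base 5 of each site (before the last base), so after positions 103, 196.
BamHI sites (GGATCC) start at positions 86, 145.
BamHI cuts after the first base of each site, so after positions 86, 145.
Combined cut positions: 86, 103, 145, 196.
Linear molecule, 4 cuts → 5 fragments:
  1–86 → 86 bp
  87–103 → 17 bp
  104–145 → 42 bp
  146–196 → 51 bp
  197–212 → 16 bp
Sorted largest to smallest: 86, 51, 42, 17, 16 bp.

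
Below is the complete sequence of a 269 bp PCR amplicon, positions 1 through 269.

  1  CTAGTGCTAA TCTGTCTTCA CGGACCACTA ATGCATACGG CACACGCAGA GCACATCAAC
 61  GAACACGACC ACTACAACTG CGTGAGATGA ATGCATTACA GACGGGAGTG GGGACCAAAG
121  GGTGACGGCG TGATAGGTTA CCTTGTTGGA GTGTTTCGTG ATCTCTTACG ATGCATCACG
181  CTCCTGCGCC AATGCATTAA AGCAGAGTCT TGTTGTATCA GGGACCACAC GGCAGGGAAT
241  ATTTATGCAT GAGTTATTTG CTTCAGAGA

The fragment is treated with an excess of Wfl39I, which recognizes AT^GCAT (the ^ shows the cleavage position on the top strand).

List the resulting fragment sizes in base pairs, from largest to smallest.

Wfl39I sites (ATGCAT) start at positions 31, 91, 171, 192, 245.
Wfl39I cuts after base 2 of each site, so after positions 32, 92, 172, 193, 246.
Linear molecule, 5 cuts → 6 fragments:
  1–32 → 32 bp
  33–92 → 60 bp
  93–172 → 80 bp
  173–193 → 21 bp
  194–246 → 53 bp
  247–269 → 23 bp
Sorted largest to smallest: 80, 60, 53, 32, 23, 21 bp.

80, 60, 53, 32, 23, 21 bp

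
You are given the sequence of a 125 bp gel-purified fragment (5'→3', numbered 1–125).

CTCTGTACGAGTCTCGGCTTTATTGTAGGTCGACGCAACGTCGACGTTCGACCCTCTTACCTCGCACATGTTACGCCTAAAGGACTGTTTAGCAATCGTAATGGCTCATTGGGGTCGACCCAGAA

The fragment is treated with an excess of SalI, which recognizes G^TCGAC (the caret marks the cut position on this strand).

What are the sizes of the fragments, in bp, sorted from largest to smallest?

SalI sites (GTCGAC) start at positions 29, 40, 114.
SalI cuts after the first base of each site, so after positions 29, 40, 114.
Linear molecule, 3 cuts → 4 fragments:
  1–29 → 29 bp
  30–40 → 11 bp
  41–114 → 74 bp
  115–125 → 11 bp
Sorted largest to smallest: 74, 29, 11, 11 bp.

74, 29, 11, 11 bp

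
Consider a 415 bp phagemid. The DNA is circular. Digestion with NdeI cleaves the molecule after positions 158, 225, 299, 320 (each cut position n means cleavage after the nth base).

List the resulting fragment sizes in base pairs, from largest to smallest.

Circular molecule, 4 cuts → 4 fragments:
  225 − 158 = 67 bp
  299 − 225 = 74 bp
  320 − 299 = 21 bp
  wrap: 415 − 320 + 158 = 253 bp
Sorted largest to smallest: 253, 74, 67, 21 bp.

253, 74, 67, 21 bp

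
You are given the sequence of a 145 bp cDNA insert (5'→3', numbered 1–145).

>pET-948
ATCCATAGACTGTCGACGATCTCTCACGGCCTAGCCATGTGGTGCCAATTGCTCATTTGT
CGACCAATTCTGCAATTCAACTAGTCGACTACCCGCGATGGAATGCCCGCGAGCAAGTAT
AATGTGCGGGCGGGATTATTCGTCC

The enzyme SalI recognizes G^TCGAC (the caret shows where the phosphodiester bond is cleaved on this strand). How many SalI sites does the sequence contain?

3

GTCGAC occurs starting at positions 12, 59, 84.
SalI cuts at 3 sites.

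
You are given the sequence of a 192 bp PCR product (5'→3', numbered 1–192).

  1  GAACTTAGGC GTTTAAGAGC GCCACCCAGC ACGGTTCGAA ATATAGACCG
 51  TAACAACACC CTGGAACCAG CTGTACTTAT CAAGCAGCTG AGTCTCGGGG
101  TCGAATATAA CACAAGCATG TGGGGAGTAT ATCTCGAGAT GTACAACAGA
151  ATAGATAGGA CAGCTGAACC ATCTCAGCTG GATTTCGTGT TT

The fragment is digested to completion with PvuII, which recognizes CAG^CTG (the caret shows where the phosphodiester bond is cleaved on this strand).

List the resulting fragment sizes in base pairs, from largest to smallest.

76, 70, 17, 15, 14 bp

PvuII sites (CAGCTG) start at positions 68, 85, 161, 175.
PvuII cuts after base 3 of each site, so after positions 70, 87, 163, 177.
Linear molecule, 4 cuts → 5 fragments:
  1–70 → 70 bp
  71–87 → 17 bp
  88–163 → 76 bp
  164–177 → 14 bp
  178–192 → 15 bp
Sorted largest to smallest: 76, 70, 17, 15, 14 bp.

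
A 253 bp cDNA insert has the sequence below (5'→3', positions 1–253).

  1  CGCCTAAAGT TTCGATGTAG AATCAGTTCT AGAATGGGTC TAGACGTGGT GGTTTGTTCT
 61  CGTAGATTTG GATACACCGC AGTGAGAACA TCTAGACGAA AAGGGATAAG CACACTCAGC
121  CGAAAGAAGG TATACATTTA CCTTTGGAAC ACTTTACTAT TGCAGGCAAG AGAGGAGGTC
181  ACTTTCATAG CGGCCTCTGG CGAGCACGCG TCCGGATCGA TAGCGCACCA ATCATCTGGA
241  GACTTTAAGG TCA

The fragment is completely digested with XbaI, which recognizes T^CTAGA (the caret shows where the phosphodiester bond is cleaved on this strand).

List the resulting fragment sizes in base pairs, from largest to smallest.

162, 52, 28, 11 bp

XbaI sites (TCTAGA) start at positions 28, 39, 91.
XbaI cuts after the first base of each site, so after positions 28, 39, 91.
Linear molecule, 3 cuts → 4 fragments:
  1–28 → 28 bp
  29–39 → 11 bp
  40–91 → 52 bp
  92–253 → 162 bp
Sorted largest to smallest: 162, 52, 28, 11 bp.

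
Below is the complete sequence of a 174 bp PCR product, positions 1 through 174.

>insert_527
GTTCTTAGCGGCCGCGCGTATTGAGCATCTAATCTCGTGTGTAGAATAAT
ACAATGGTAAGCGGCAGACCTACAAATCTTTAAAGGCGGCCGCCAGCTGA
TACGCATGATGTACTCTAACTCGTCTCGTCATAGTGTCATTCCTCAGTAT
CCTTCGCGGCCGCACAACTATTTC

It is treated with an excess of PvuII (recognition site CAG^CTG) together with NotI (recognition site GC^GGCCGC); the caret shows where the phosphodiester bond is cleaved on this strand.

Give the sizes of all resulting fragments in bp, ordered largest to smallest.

The PvuII site (CAGCTG) starts at position 94.
PvuII cuts after base 3 of each site, so after position 96.
NotI sites (GCGGCCGC) start at positions 8, 86, 156.
NotI cuts after base 2 of each site, so after positions 9, 87, 157.
Combined cut positions: 9, 87, 96, 157.
Linear molecule, 4 cuts → 5 fragments:
  1–9 → 9 bp
  10–87 → 78 bp
  88–96 → 9 bp
  97–157 → 61 bp
  158–174 → 17 bp
Sorted largest to smallest: 78, 61, 17, 9, 9 bp.

78, 61, 17, 9, 9 bp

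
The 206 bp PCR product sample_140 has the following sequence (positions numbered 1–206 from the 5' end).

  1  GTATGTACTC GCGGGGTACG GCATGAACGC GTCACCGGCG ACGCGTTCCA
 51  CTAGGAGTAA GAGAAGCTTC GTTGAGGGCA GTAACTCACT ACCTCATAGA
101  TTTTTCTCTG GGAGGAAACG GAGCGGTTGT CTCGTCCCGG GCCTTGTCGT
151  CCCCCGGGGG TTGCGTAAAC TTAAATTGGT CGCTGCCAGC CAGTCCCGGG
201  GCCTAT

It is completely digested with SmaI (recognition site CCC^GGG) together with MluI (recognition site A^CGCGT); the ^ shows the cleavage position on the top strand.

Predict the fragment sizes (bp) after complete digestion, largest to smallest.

97, 42, 27, 17, 14, 9 bp

SmaI sites (CCCGGG) start at positions 136, 153, 195.
SmaI cuts after base 3 of each site, so after positions 138, 155, 197.
MluI sites (ACGCGT) start at positions 27, 41.
MluI cuts after the first base of each site, so after positions 27, 41.
Combined cut positions: 27, 41, 138, 155, 197.
Linear molecule, 5 cuts → 6 fragments:
  1–27 → 27 bp
  28–41 → 14 bp
  42–138 → 97 bp
  139–155 → 17 bp
  156–197 → 42 bp
  198–206 → 9 bp
Sorted largest to smallest: 97, 42, 27, 17, 14, 9 bp.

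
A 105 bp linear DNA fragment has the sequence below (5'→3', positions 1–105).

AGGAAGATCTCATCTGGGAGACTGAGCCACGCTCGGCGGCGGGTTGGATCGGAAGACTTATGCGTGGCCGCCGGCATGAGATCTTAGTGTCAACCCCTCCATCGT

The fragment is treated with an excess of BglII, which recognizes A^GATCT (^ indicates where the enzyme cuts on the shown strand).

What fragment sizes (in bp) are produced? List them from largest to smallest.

74, 26, 5 bp

BglII sites (AGATCT) start at positions 5, 79.
BglII cuts after the first base of each site, so after positions 5, 79.
Linear molecule, 2 cuts → 3 fragments:
  1–5 → 5 bp
  6–79 → 74 bp
  80–105 → 26 bp
Sorted largest to smallest: 74, 26, 5 bp.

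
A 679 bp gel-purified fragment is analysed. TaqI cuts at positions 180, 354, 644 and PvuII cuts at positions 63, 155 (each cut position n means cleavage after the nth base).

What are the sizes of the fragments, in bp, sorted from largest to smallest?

290, 174, 92, 63, 35, 25 bp

Combined cut positions (sorted): 63, 155, 180, 354, 644.
Linear molecule, 5 cuts → 6 fragments:
  63 − 0 = 63 bp
  155 − 63 = 92 bp
  180 − 155 = 25 bp
  354 − 180 = 174 bp
  644 − 354 = 290 bp
  679 − 644 = 35 bp
Sorted largest to smallest: 290, 174, 92, 63, 35, 25 bp.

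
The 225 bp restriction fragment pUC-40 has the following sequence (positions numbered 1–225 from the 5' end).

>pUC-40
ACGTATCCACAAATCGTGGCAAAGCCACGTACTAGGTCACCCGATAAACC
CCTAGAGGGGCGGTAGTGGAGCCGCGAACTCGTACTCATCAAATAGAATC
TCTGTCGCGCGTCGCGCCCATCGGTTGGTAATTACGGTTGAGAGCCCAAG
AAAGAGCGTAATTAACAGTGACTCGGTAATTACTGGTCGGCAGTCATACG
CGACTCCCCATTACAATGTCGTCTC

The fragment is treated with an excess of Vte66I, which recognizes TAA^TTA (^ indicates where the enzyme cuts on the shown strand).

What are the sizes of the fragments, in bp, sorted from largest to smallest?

131, 46, 30, 18 bp

Vte66I sites (TAATTA) start at positions 129, 159, 177.
Vte66I cuts after base 3 of each site, so after positions 131, 161, 179.
Linear molecule, 3 cuts → 4 fragments:
  1–131 → 131 bp
  132–161 → 30 bp
  162–179 → 18 bp
  180–225 → 46 bp
Sorted largest to smallest: 131, 46, 30, 18 bp.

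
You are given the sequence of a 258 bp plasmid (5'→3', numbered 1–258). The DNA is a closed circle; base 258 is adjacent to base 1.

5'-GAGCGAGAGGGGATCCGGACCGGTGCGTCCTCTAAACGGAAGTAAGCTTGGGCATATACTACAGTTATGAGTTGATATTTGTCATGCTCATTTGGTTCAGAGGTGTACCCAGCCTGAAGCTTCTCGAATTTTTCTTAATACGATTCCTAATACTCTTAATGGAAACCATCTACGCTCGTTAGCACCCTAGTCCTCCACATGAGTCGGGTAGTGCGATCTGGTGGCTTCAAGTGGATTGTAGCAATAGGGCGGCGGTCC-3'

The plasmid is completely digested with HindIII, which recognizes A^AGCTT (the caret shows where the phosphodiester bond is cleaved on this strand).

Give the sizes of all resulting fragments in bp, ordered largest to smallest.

185, 73 bp

HindIII sites (AAGCTT) start at positions 44, 117.
HindIII cuts after the first base of each site, so after positions 44, 117.
Circular molecule, 2 cuts → 2 fragments:
  45–117 → 73 bp
  118–258 then 1–44 → 141 + 44 = 185 bp
Sorted largest to smallest: 185, 73 bp.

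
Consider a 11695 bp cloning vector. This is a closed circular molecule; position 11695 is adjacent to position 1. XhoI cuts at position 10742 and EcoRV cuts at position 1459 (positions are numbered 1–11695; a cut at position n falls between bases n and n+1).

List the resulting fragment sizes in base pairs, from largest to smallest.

Combined cut positions (sorted): 1459, 10742.
Circular molecule, 2 cuts → 2 fragments:
  10742 − 1459 = 9283 bp
  wrap: 11695 − 10742 + 1459 = 2412 bp
Sorted largest to smallest: 9283, 2412 bp.

9283, 2412 bp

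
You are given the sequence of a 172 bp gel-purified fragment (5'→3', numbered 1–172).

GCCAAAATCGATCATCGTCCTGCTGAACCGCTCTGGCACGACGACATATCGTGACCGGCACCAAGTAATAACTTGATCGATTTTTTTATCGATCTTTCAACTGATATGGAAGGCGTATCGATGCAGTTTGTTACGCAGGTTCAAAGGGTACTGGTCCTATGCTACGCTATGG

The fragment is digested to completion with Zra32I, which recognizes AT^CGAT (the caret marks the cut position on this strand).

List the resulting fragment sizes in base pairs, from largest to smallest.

69, 54, 29, 12, 8 bp

Zra32I sites (ATCGAT) start at positions 7, 76, 88, 117.
Zra32I cuts after base 2 of each site, so after positions 8, 77, 89, 118.
Linear molecule, 4 cuts → 5 fragments:
  1–8 → 8 bp
  9–77 → 69 bp
  78–89 → 12 bp
  90–118 → 29 bp
  119–172 → 54 bp
Sorted largest to smallest: 69, 54, 29, 12, 8 bp.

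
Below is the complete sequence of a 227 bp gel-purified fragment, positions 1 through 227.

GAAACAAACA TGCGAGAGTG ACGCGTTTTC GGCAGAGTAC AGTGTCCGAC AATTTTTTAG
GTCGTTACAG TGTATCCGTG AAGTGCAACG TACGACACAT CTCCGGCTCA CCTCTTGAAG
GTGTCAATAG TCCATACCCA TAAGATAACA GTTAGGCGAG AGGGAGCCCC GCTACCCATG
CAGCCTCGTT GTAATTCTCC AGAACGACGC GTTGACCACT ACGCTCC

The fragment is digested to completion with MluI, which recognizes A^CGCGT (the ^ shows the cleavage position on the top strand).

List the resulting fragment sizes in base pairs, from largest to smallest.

MluI sites (ACGCGT) start at positions 21, 207.
MluI cuts after the first base of each site, so after positions 21, 207.
Linear molecule, 2 cuts → 3 fragments:
  1–21 → 21 bp
  22–207 → 186 bp
  208–227 → 20 bp
Sorted largest to smallest: 186, 21, 20 bp.

186, 21, 20 bp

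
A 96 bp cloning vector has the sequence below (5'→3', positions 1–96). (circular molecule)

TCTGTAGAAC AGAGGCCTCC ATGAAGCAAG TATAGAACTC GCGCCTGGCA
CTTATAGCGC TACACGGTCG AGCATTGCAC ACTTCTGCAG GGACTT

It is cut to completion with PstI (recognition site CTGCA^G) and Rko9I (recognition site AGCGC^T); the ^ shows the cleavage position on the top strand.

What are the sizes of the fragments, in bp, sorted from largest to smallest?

67, 29 bp

The PstI site (CTGCAG) starts at position 85.
PstI cuts after base 5 of each site (before the last base), so after position 89.
The Rko9I site (AGCGCT) starts at position 56.
Rko9I cuts after base 5 of each site (before the last base), so after position 60.
Combined cut positions: 60, 89.
Circular molecule, 2 cuts → 2 fragments:
  61–89 → 29 bp
  90–96 then 1–60 → 7 + 60 = 67 bp
Sorted largest to smallest: 67, 29 bp.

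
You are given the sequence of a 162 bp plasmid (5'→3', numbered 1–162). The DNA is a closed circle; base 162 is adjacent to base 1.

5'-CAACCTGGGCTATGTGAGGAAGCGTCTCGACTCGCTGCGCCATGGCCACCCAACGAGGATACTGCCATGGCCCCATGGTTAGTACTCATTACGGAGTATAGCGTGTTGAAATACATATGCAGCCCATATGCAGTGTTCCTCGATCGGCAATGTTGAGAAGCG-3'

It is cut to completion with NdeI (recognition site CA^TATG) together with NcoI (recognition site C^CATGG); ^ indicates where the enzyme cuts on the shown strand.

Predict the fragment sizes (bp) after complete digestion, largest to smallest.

NdeI sites (CATATG) start at positions 114, 125.
NdeI cuts after base 2 of each site, so after positions 115, 126.
NcoI sites (CCATGG) start at positions 40, 65, 73.
NcoI cuts after the first base of each site, so after positions 40, 65, 73.
Combined cut positions: 40, 65, 73, 115, 126.
Circular molecule, 5 cuts → 5 fragments:
  41–65 → 25 bp
  66–73 → 8 bp
  74–115 → 42 bp
  116–126 → 11 bp
  127–162 then 1–40 → 36 + 40 = 76 bp
Sorted largest to smallest: 76, 42, 25, 11, 8 bp.

76, 42, 25, 11, 8 bp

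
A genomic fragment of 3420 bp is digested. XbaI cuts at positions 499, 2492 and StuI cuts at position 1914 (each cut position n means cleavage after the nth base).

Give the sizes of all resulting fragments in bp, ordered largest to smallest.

Combined cut positions (sorted): 499, 1914, 2492.
Linear molecule, 3 cuts → 4 fragments:
  499 − 0 = 499 bp
  1914 − 499 = 1415 bp
  2492 − 1914 = 578 bp
  3420 − 2492 = 928 bp
Sorted largest to smallest: 1415, 928, 578, 499 bp.

1415, 928, 578, 499 bp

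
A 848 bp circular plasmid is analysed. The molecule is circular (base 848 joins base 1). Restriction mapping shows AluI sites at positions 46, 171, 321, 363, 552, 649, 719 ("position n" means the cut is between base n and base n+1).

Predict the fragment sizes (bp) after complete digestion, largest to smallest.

189, 175, 150, 125, 97, 70, 42 bp

Circular molecule, 7 cuts → 7 fragments:
  171 − 46 = 125 bp
  321 − 171 = 150 bp
  363 − 321 = 42 bp
  552 − 363 = 189 bp
  649 − 552 = 97 bp
  719 − 649 = 70 bp
  wrap: 848 − 719 + 46 = 175 bp
Sorted largest to smallest: 189, 175, 150, 125, 97, 70, 42 bp.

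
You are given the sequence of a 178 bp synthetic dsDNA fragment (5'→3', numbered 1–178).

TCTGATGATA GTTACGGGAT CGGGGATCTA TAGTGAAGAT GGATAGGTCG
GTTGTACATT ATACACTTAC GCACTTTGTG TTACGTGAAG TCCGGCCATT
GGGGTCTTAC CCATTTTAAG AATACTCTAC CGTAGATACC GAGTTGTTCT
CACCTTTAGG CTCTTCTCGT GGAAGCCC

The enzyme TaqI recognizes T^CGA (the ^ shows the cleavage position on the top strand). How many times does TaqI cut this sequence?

No occurrence of TCGA is present in the sequence.
TaqI does not cut: 0 sites.

0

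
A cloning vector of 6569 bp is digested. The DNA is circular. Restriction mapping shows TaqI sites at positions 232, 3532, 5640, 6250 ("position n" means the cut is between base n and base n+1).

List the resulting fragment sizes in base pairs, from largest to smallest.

Circular molecule, 4 cuts → 4 fragments:
  3532 − 232 = 3300 bp
  5640 − 3532 = 2108 bp
  6250 − 5640 = 610 bp
  wrap: 6569 − 6250 + 232 = 551 bp
Sorted largest to smallest: 3300, 2108, 610, 551 bp.

3300, 2108, 610, 551 bp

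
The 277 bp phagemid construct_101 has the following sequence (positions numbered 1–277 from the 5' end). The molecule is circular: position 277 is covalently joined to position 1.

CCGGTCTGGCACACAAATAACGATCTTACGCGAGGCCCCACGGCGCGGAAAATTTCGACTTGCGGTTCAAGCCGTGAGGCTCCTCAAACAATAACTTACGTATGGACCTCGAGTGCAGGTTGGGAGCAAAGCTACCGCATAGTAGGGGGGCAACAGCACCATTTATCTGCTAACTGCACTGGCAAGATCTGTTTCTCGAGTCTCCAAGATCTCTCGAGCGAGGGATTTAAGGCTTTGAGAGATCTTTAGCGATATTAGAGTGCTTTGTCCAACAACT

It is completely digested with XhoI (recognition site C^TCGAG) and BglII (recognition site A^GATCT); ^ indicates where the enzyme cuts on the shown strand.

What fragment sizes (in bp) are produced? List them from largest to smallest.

XhoI sites (CTCGAG) start at positions 108, 195, 213.
XhoI cuts after the first base of each site, so after positions 108, 195, 213.
BglII sites (AGATCT) start at positions 185, 207, 240.
BglII cuts after the first base of each site, so after positions 185, 207, 240.
Combined cut positions: 108, 185, 195, 207, 213, 240.
Circular molecule, 6 cuts → 6 fragments:
  109–185 → 77 bp
  186–195 → 10 bp
  196–207 → 12 bp
  208–213 → 6 bp
  214–240 → 27 bp
  241–277 then 1–108 → 37 + 108 = 145 bp
Sorted largest to smallest: 145, 77, 27, 12, 10, 6 bp.

145, 77, 27, 12, 10, 6 bp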